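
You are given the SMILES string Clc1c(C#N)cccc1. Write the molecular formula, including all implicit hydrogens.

Walk through each heavy atom and fill implicit hydrogens from standard valence (C 4, N 3, O 2, S 2, halogen 1); for lowercase aromatic atoms, an aromatic c carries 1 H when it has two neighbours and 0 H with three, and aromatic n carries 0 H:
  atom 1: Cl (halogen, monovalent) → 0 H
  atom 2: aromatic c, 3 neighbours → 0 H
  atom 3: aromatic c, 3 neighbours → 0 H
  atom 4: C, bond orders sum to 4 (valence 4) → 0 H
  atom 5: N, bond orders sum to 3 (valence 3) → 0 H
  atom 6: aromatic c, 2 neighbours → 1 H
  atom 7: aromatic c, 2 neighbours → 1 H
  atom 8: aromatic c, 2 neighbours → 1 H
  atom 9: aromatic c, 2 neighbours → 1 H
Totals → C:7, H:4, Cl:1, N:1.
In Hill order: C7H4ClN.

C7H4ClN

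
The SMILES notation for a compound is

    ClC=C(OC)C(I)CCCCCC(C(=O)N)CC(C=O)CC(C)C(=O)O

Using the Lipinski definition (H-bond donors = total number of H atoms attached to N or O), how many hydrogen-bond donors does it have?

Donors: find every N or O and count the H atoms it carries.
  atom 4 (O): bond orders sum to 2 → 0 H
  atom 15 (O): bond orders sum to 2 → 0 H
  atom 16 (N): bond orders sum to 1 → 2 H
  atom 20 (O): bond orders sum to 2 → 0 H
  atom 25 (O): bond orders sum to 2 → 0 H
  atom 26 (O): bond orders sum to 1 → 1 H
Lipinski HBD = 3.

3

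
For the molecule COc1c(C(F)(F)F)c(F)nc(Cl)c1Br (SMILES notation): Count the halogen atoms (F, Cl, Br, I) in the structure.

6

Halogen atoms appear at heavy-atom positions 6, 7, 8, 10, 13, 15 (1×Br, 1×Cl, 4×F).
Other groups present: 1 ether.
Halogen count: 6.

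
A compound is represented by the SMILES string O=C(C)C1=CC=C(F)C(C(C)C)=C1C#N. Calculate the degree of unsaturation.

Degree of unsaturation = (number of rings) + (number of π bonds).
Ring closures in the SMILES: 1.
π bonds: 4 double bonds (each 1 DoU), 1 triple bond (each 2 DoU) → 6 DoU from unsaturation.
Total DoU = 1 + 6 = 7.

7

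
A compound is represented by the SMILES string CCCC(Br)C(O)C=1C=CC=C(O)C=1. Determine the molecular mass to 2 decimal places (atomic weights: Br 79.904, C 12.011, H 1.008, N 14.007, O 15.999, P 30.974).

259.14 g/mol

First, the molecular formula is C11H15BrO2 (counting implicit H from valence).
  Br: 1 × 79.904 = 79.904
  C: 11 × 12.011 = 132.121
  H: 15 × 1.008 = 15.120
  O: 2 × 15.999 = 31.998
Sum: 1×79.904 + 11×12.011 + 15×1.008 + 2×15.999 = 259.143 → 259.14 g/mol.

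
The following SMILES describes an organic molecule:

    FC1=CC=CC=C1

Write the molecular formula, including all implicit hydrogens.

Walk through each heavy atom and fill implicit hydrogens from standard valence (C 4, N 3, O 2, S 2, halogen 1):
  atom 1: F (halogen, monovalent) → 0 H
  atom 2: C, bond orders sum to 4 (valence 4) → 0 H
  atom 3: C, bond orders sum to 3 (valence 4) → 1 H
  atom 4: C, bond orders sum to 3 (valence 4) → 1 H
  atom 5: C, bond orders sum to 3 (valence 4) → 1 H
  atom 6: C, bond orders sum to 3 (valence 4) → 1 H
  atom 7: C, bond orders sum to 3 (valence 4) → 1 H
Totals → C:6, H:5, F:1.
In Hill order: C6H5F.

C6H5F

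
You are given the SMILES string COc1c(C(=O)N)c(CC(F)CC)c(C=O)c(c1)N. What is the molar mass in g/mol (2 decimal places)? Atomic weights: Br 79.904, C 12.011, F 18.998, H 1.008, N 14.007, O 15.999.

268.29 g/mol

First, the molecular formula is C13H17FN2O3 (counting implicit H from valence).
  C: 13 × 12.011 = 156.143
  F: 1 × 18.998 = 18.998
  H: 17 × 1.008 = 17.136
  N: 2 × 14.007 = 28.014
  O: 3 × 15.999 = 47.997
Sum: 13×12.011 + 1×18.998 + 17×1.008 + 2×14.007 + 3×15.999 = 268.288 → 268.29 g/mol.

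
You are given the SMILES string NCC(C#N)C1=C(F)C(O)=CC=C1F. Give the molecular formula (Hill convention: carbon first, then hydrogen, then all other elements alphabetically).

C9H8F2N2O

Walk through each heavy atom and fill implicit hydrogens from standard valence (C 4, N 3, O 2, S 2, halogen 1):
  atom 1: N, bond orders sum to 1 (valence 3) → 2 H
  atom 2: C, bond orders sum to 2 (valence 4) → 2 H
  atom 3: C, bond orders sum to 3 (valence 4) → 1 H
  atom 4: C, bond orders sum to 4 (valence 4) → 0 H
  atom 5: N, bond orders sum to 3 (valence 3) → 0 H
  atom 6: C, bond orders sum to 4 (valence 4) → 0 H
  atom 7: C, bond orders sum to 4 (valence 4) → 0 H
  atom 8: F (halogen, monovalent) → 0 H
  atom 9: C, bond orders sum to 4 (valence 4) → 0 H
  atom 10: O, bond orders sum to 1 (valence 2) → 1 H
  atom 11: C, bond orders sum to 3 (valence 4) → 1 H
  atom 12: C, bond orders sum to 3 (valence 4) → 1 H
  atom 13: C, bond orders sum to 4 (valence 4) → 0 H
  atom 14: F (halogen, monovalent) → 0 H
Totals → C:9, H:8, F:2, N:2, O:1.
In Hill order: C9H8F2N2O.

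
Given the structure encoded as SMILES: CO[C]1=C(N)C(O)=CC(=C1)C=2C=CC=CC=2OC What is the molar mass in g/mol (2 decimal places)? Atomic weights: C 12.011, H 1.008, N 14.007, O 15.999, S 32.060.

245.28 g/mol

First, the molecular formula is C14H15NO3 (counting implicit H from valence).
  C: 14 × 12.011 = 168.154
  H: 15 × 1.008 = 15.120
  N: 1 × 14.007 = 14.007
  O: 3 × 15.999 = 47.997
Sum: 14×12.011 + 15×1.008 + 1×14.007 + 3×15.999 = 245.278 → 245.28 g/mol.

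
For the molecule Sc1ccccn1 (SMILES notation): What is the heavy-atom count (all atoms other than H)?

Every atom symbol written in the SMILES (organic subset) is one heavy atom; implicit H are not written.
Heavy atoms by element → C:5, N:1, S:1.
Total: 7.

7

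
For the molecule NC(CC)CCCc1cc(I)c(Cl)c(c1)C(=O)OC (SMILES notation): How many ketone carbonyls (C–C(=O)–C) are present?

Scan the SMILES for the ketone motif — none present.
Groups that are present: 1 ester, 1 primary amine.

0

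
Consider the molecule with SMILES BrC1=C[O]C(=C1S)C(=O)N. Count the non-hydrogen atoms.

10

Every atom symbol written in the SMILES (organic subset) is one heavy atom; implicit H are not written.
Heavy atoms by element → Br:1, C:5, N:1, O:2, S:1.
Total: 10.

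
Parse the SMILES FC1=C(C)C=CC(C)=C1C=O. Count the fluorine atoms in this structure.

1

Scan the SMILES for F atoms (remember two-letter symbols like Cl and Br are single atoms).
Fluorine count: 1.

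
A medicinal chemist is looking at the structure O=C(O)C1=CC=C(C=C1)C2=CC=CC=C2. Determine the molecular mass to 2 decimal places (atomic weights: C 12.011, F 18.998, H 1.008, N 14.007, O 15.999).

198.22 g/mol

First, the molecular formula is C13H10O2 (counting implicit H from valence).
  C: 13 × 12.011 = 156.143
  H: 10 × 1.008 = 10.080
  O: 2 × 15.999 = 31.998
Sum: 13×12.011 + 10×1.008 + 2×15.999 = 198.221 → 198.22 g/mol.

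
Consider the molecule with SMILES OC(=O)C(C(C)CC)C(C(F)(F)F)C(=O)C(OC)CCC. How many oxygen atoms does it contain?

4

Scan the SMILES for O atoms (remember two-letter symbols like Cl and Br are single atoms).
Oxygen count: 4.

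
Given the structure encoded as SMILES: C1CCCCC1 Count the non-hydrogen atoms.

6

Every atom symbol written in the SMILES (organic subset) is one heavy atom; implicit H are not written.
Heavy atoms by element → C:6.
Total: 6.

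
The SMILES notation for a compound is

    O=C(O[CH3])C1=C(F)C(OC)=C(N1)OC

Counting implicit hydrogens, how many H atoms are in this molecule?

Walk through each heavy atom and fill implicit hydrogens from standard valence (C 4, N 3, O 2, S 2, halogen 1):
  atom 1: O, bond orders sum to 2 (valence 2) → 0 H
  atom 2: C, bond orders sum to 4 (valence 4) → 0 H
  atom 3: O, bond orders sum to 2 (valence 2) → 0 H
  atom 4: C with explicit H count 3
  atom 5: C, bond orders sum to 4 (valence 4) → 0 H
  atom 6: C, bond orders sum to 4 (valence 4) → 0 H
  atom 7: F (halogen, monovalent) → 0 H
  atom 8: C, bond orders sum to 4 (valence 4) → 0 H
  atom 9: O, bond orders sum to 2 (valence 2) → 0 H
  atom 10: C, bond orders sum to 1 (valence 4) → 3 H
  atom 11: C, bond orders sum to 4 (valence 4) → 0 H
  atom 12: N, bond orders sum to 2 (valence 3) → 1 H
  atom 13: O, bond orders sum to 2 (valence 2) → 0 H
  atom 14: C, bond orders sum to 1 (valence 4) → 3 H
Total hydrogens: 10.

10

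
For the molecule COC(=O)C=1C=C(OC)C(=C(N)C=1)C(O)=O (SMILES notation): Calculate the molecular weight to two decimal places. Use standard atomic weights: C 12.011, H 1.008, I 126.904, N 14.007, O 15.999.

First, the molecular formula is C10H11NO5 (counting implicit H from valence).
  C: 10 × 12.011 = 120.110
  H: 11 × 1.008 = 11.088
  N: 1 × 14.007 = 14.007
  O: 5 × 15.999 = 79.995
Sum: 10×12.011 + 11×1.008 + 1×14.007 + 5×15.999 = 225.200 → 225.20 g/mol.

225.20 g/mol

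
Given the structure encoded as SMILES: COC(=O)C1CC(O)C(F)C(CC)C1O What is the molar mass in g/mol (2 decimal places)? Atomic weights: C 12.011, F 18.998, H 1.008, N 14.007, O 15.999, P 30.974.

220.24 g/mol

First, the molecular formula is C10H17FO4 (counting implicit H from valence).
  C: 10 × 12.011 = 120.110
  F: 1 × 18.998 = 18.998
  H: 17 × 1.008 = 17.136
  O: 4 × 15.999 = 63.996
Sum: 10×12.011 + 1×18.998 + 17×1.008 + 4×15.999 = 220.240 → 220.24 g/mol.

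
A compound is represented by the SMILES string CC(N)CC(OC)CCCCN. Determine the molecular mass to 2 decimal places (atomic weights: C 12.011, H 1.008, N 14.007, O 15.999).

174.29 g/mol

First, the molecular formula is C9H22N2O (counting implicit H from valence).
  C: 9 × 12.011 = 108.099
  H: 22 × 1.008 = 22.176
  N: 2 × 14.007 = 28.014
  O: 1 × 15.999 = 15.999
Sum: 9×12.011 + 22×1.008 + 2×14.007 + 1×15.999 = 174.288 → 174.29 g/mol.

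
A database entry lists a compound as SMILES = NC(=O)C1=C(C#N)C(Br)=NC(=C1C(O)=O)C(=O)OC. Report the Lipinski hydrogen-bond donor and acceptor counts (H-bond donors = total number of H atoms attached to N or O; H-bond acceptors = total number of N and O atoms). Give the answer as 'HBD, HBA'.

3, 8

Donors: find every N or O and count the H atoms it carries.
  atom 1 (N): bond orders sum to 1 → 2 H
  atom 3 (O): bond orders sum to 2 → 0 H
  atom 7 (N): bond orders sum to 3 → 0 H
  atom 10 (N): bond orders sum to 3 → 0 H
  atom 14 (O): bond orders sum to 1 → 1 H
  atom 15 (O): bond orders sum to 2 → 0 H
  atom 17 (O): bond orders sum to 2 → 0 H
  atom 18 (O): bond orders sum to 2 → 0 H
Lipinski HBD = 3.
Acceptors: N atoms = 3, O atoms = 5 → HBA = 8.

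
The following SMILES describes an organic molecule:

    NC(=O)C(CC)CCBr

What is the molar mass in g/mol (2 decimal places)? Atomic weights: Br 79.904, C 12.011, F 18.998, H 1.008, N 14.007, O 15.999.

194.07 g/mol

First, the molecular formula is C6H12BrNO (counting implicit H from valence).
  Br: 1 × 79.904 = 79.904
  C: 6 × 12.011 = 72.066
  H: 12 × 1.008 = 12.096
  N: 1 × 14.007 = 14.007
  O: 1 × 15.999 = 15.999
Sum: 1×79.904 + 6×12.011 + 12×1.008 + 1×14.007 + 1×15.999 = 194.072 → 194.07 g/mol.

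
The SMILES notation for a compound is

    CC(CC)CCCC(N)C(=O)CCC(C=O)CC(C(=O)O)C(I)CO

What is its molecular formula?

C18H32INO5

Walk through each heavy atom and fill implicit hydrogens from standard valence (C 4, N 3, O 2, S 2, halogen 1):
  atom 1: C, bond orders sum to 1 (valence 4) → 3 H
  atom 2: C, bond orders sum to 3 (valence 4) → 1 H
  atom 3: C, bond orders sum to 2 (valence 4) → 2 H
  atom 4: C, bond orders sum to 1 (valence 4) → 3 H
  atom 5: C, bond orders sum to 2 (valence 4) → 2 H
  atom 6: C, bond orders sum to 2 (valence 4) → 2 H
  atom 7: C, bond orders sum to 2 (valence 4) → 2 H
  atom 8: C, bond orders sum to 3 (valence 4) → 1 H
  atom 9: N, bond orders sum to 1 (valence 3) → 2 H
  atom 10: C, bond orders sum to 4 (valence 4) → 0 H
  atom 11: O, bond orders sum to 2 (valence 2) → 0 H
  atom 12: C, bond orders sum to 2 (valence 4) → 2 H
  atom 13: C, bond orders sum to 2 (valence 4) → 2 H
  atom 14: C, bond orders sum to 3 (valence 4) → 1 H
  atom 15: C, bond orders sum to 3 (valence 4) → 1 H
  atom 16: O, bond orders sum to 2 (valence 2) → 0 H
  atom 17: C, bond orders sum to 2 (valence 4) → 2 H
  atom 18: C, bond orders sum to 3 (valence 4) → 1 H
  atom 19: C, bond orders sum to 4 (valence 4) → 0 H
  atom 20: O, bond orders sum to 2 (valence 2) → 0 H
  atom 21: O, bond orders sum to 1 (valence 2) → 1 H
  atom 22: C, bond orders sum to 3 (valence 4) → 1 H
  atom 23: I (halogen, monovalent) → 0 H
  atom 24: C, bond orders sum to 2 (valence 4) → 2 H
  atom 25: O, bond orders sum to 1 (valence 2) → 1 H
Totals → C:18, H:32, I:1, N:1, O:5.
In Hill order: C18H32INO5.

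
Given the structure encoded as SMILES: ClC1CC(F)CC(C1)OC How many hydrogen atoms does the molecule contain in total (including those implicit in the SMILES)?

12

Walk through each heavy atom and fill implicit hydrogens from standard valence (C 4, N 3, O 2, S 2, halogen 1):
  atom 1: Cl (halogen, monovalent) → 0 H
  atom 2: C, bond orders sum to 3 (valence 4) → 1 H
  atom 3: C, bond orders sum to 2 (valence 4) → 2 H
  atom 4: C, bond orders sum to 3 (valence 4) → 1 H
  atom 5: F (halogen, monovalent) → 0 H
  atom 6: C, bond orders sum to 2 (valence 4) → 2 H
  atom 7: C, bond orders sum to 3 (valence 4) → 1 H
  atom 8: C, bond orders sum to 2 (valence 4) → 2 H
  atom 9: O, bond orders sum to 2 (valence 2) → 0 H
  atom 10: C, bond orders sum to 1 (valence 4) → 3 H
Total hydrogens: 12.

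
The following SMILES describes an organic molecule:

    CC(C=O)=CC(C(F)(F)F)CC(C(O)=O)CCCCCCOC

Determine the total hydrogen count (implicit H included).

Walk through each heavy atom and fill implicit hydrogens from standard valence (C 4, N 3, O 2, S 2, halogen 1):
  atom 1: C, bond orders sum to 1 (valence 4) → 3 H
  atom 2: C, bond orders sum to 4 (valence 4) → 0 H
  atom 3: C, bond orders sum to 3 (valence 4) → 1 H
  atom 4: O, bond orders sum to 2 (valence 2) → 0 H
  atom 5: C, bond orders sum to 3 (valence 4) → 1 H
  atom 6: C, bond orders sum to 3 (valence 4) → 1 H
  atom 7: C, bond orders sum to 4 (valence 4) → 0 H
  atom 8: F (halogen, monovalent) → 0 H
  atom 9: F (halogen, monovalent) → 0 H
  atom 10: F (halogen, monovalent) → 0 H
  atom 11: C, bond orders sum to 2 (valence 4) → 2 H
  atom 12: C, bond orders sum to 3 (valence 4) → 1 H
  atom 13: C, bond orders sum to 4 (valence 4) → 0 H
  atom 14: O, bond orders sum to 1 (valence 2) → 1 H
  atom 15: O, bond orders sum to 2 (valence 2) → 0 H
  atom 16: C, bond orders sum to 2 (valence 4) → 2 H
  atom 17: C, bond orders sum to 2 (valence 4) → 2 H
  atom 18: C, bond orders sum to 2 (valence 4) → 2 H
  atom 19: C, bond orders sum to 2 (valence 4) → 2 H
  atom 20: C, bond orders sum to 2 (valence 4) → 2 H
  atom 21: C, bond orders sum to 2 (valence 4) → 2 H
  atom 22: O, bond orders sum to 2 (valence 2) → 0 H
  atom 23: C, bond orders sum to 1 (valence 4) → 3 H
Total hydrogens: 25.

25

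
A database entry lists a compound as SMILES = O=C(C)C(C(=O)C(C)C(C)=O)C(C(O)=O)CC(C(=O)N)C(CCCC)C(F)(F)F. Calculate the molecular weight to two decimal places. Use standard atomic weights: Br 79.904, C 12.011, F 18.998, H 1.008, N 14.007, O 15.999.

First, the molecular formula is C19H28F3NO6 (counting implicit H from valence).
  C: 19 × 12.011 = 228.209
  F: 3 × 18.998 = 56.994
  H: 28 × 1.008 = 28.224
  N: 1 × 14.007 = 14.007
  O: 6 × 15.999 = 95.994
Sum: 19×12.011 + 3×18.998 + 28×1.008 + 1×14.007 + 6×15.999 = 423.428 → 423.43 g/mol.

423.43 g/mol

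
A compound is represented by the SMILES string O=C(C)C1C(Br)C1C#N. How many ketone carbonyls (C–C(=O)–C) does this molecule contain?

The ketone motif appears at heavy-atom position 2 in the SMILES.
Other groups present: 1 nitrile.
Ketone count: 1.

1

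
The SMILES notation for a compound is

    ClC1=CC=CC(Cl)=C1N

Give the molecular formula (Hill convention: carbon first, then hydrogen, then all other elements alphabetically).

Walk through each heavy atom and fill implicit hydrogens from standard valence (C 4, N 3, O 2, S 2, halogen 1):
  atom 1: Cl (halogen, monovalent) → 0 H
  atom 2: C, bond orders sum to 4 (valence 4) → 0 H
  atom 3: C, bond orders sum to 3 (valence 4) → 1 H
  atom 4: C, bond orders sum to 3 (valence 4) → 1 H
  atom 5: C, bond orders sum to 3 (valence 4) → 1 H
  atom 6: C, bond orders sum to 4 (valence 4) → 0 H
  atom 7: Cl (halogen, monovalent) → 0 H
  atom 8: C, bond orders sum to 4 (valence 4) → 0 H
  atom 9: N, bond orders sum to 1 (valence 3) → 2 H
Totals → C:6, H:5, Cl:2, N:1.
In Hill order: C6H5Cl2N.

C6H5Cl2N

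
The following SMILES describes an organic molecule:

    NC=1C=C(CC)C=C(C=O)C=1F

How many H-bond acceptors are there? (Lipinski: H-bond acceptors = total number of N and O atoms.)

N atoms: 1; O atoms: 1.
Lipinski HBA = 1 + 1 = 2.

2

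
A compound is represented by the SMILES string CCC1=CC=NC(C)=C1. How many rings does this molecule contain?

In SMILES, each pair of matching ring-closure digits denotes one ring-closing bond; the number of such bonds equals the number of independent rings.
Ring-closure bonds here: 1.

1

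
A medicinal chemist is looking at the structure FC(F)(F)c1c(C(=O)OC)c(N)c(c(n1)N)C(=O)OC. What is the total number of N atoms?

Scan the SMILES for N atoms (remember two-letter symbols like Cl and Br are single atoms).
Nitrogen count: 3.

3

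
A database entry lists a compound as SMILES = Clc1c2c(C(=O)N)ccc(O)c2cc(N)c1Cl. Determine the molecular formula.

Walk through each heavy atom and fill implicit hydrogens from standard valence (C 4, N 3, O 2, S 2, halogen 1); for lowercase aromatic atoms, an aromatic c carries 1 H when it has two neighbours and 0 H with three, and aromatic n carries 0 H:
  atom 1: Cl (halogen, monovalent) → 0 H
  atom 2: aromatic c, 3 neighbours → 0 H
  atom 3: aromatic c, 3 neighbours → 0 H
  atom 4: aromatic c, 3 neighbours → 0 H
  atom 5: C, bond orders sum to 4 (valence 4) → 0 H
  atom 6: O, bond orders sum to 2 (valence 2) → 0 H
  atom 7: N, bond orders sum to 1 (valence 3) → 2 H
  atom 8: aromatic c, 2 neighbours → 1 H
  atom 9: aromatic c, 2 neighbours → 1 H
  atom 10: aromatic c, 3 neighbours → 0 H
  atom 11: O, bond orders sum to 1 (valence 2) → 1 H
  atom 12: aromatic c, 3 neighbours → 0 H
  atom 13: aromatic c, 2 neighbours → 1 H
  atom 14: aromatic c, 3 neighbours → 0 H
  atom 15: N, bond orders sum to 1 (valence 3) → 2 H
  atom 16: aromatic c, 3 neighbours → 0 H
  atom 17: Cl (halogen, monovalent) → 0 H
Totals → C:11, H:8, Cl:2, N:2, O:2.

C11H8Cl2N2O2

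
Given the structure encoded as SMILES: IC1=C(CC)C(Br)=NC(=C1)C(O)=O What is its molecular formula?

Walk through each heavy atom and fill implicit hydrogens from standard valence (C 4, N 3, O 2, S 2, halogen 1):
  atom 1: I (halogen, monovalent) → 0 H
  atom 2: C, bond orders sum to 4 (valence 4) → 0 H
  atom 3: C, bond orders sum to 4 (valence 4) → 0 H
  atom 4: C, bond orders sum to 2 (valence 4) → 2 H
  atom 5: C, bond orders sum to 1 (valence 4) → 3 H
  atom 6: C, bond orders sum to 4 (valence 4) → 0 H
  atom 7: Br (halogen, monovalent) → 0 H
  atom 8: N, bond orders sum to 3 (valence 3) → 0 H
  atom 9: C, bond orders sum to 4 (valence 4) → 0 H
  atom 10: C, bond orders sum to 3 (valence 4) → 1 H
  atom 11: C, bond orders sum to 4 (valence 4) → 0 H
  atom 12: O, bond orders sum to 1 (valence 2) → 1 H
  atom 13: O, bond orders sum to 2 (valence 2) → 0 H
Totals → C:8, H:7, Br:1, I:1, N:1, O:2.
In Hill order: C8H7BrINO2.

C8H7BrINO2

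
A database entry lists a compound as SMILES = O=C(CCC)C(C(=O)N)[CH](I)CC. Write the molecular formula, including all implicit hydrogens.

C9H16INO2

Walk through each heavy atom and fill implicit hydrogens from standard valence (C 4, N 3, O 2, S 2, halogen 1):
  atom 1: O, bond orders sum to 2 (valence 2) → 0 H
  atom 2: C, bond orders sum to 4 (valence 4) → 0 H
  atom 3: C, bond orders sum to 2 (valence 4) → 2 H
  atom 4: C, bond orders sum to 2 (valence 4) → 2 H
  atom 5: C, bond orders sum to 1 (valence 4) → 3 H
  atom 6: C, bond orders sum to 3 (valence 4) → 1 H
  atom 7: C, bond orders sum to 4 (valence 4) → 0 H
  atom 8: O, bond orders sum to 2 (valence 2) → 0 H
  atom 9: N, bond orders sum to 1 (valence 3) → 2 H
  atom 10: C with explicit H count 1
  atom 11: I (halogen, monovalent) → 0 H
  atom 12: C, bond orders sum to 2 (valence 4) → 2 H
  atom 13: C, bond orders sum to 1 (valence 4) → 3 H
Totals → C:9, H:16, I:1, N:1, O:2.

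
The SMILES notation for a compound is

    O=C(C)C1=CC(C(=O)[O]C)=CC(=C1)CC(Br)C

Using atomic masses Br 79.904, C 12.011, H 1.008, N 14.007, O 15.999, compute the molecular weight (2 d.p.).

299.16 g/mol

First, the molecular formula is C13H15BrO3 (counting implicit H from valence).
  Br: 1 × 79.904 = 79.904
  C: 13 × 12.011 = 156.143
  H: 15 × 1.008 = 15.120
  O: 3 × 15.999 = 47.997
Sum: 1×79.904 + 13×12.011 + 15×1.008 + 3×15.999 = 299.164 → 299.16 g/mol.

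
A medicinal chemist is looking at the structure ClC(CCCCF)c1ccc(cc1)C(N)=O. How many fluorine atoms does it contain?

1

Scan the SMILES for F atoms (remember two-letter symbols like Cl and Br are single atoms).
Fluorine count: 1.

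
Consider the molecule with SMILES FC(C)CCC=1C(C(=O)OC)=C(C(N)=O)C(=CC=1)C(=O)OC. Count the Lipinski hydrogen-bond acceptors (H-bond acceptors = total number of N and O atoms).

6

N atoms: 1; O atoms: 5.
Lipinski HBA = 1 + 5 = 6.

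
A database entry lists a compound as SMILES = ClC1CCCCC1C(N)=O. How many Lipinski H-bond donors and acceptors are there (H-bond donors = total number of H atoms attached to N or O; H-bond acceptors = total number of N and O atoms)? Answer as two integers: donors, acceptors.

Donors: find every N or O and count the H atoms it carries.
  atom 9 (N): bond orders sum to 1 → 2 H
  atom 10 (O): bond orders sum to 2 → 0 H
Lipinski HBD = 2.
Acceptors: N atoms = 1, O atoms = 1 → HBA = 2.

2, 2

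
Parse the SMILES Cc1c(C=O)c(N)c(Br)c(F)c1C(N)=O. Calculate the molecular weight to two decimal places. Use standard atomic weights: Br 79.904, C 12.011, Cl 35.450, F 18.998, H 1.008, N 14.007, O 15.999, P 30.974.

First, the molecular formula is C9H8BrFN2O2 (counting implicit H from valence).
  Br: 1 × 79.904 = 79.904
  C: 9 × 12.011 = 108.099
  F: 1 × 18.998 = 18.998
  H: 8 × 1.008 = 8.064
  N: 2 × 14.007 = 28.014
  O: 2 × 15.999 = 31.998
Sum: 1×79.904 + 9×12.011 + 1×18.998 + 8×1.008 + 2×14.007 + 2×15.999 = 275.077 → 275.08 g/mol.

275.08 g/mol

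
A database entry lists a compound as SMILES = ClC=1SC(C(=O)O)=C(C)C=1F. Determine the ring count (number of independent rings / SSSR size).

1

In SMILES, each pair of matching ring-closure digits denotes one ring-closing bond; the number of such bonds equals the number of independent rings.
Ring-closure bonds here: 1.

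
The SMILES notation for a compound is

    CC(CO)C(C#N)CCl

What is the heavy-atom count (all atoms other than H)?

9

Every atom symbol written in the SMILES (organic subset) is one heavy atom; implicit H are not written.
Heavy atoms by element → C:6, Cl:1, N:1, O:1.
Total: 9.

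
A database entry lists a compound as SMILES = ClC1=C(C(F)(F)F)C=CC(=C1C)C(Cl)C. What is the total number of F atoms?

3

Scan the SMILES for F atoms (remember two-letter symbols like Cl and Br are single atoms).
Fluorine count: 3.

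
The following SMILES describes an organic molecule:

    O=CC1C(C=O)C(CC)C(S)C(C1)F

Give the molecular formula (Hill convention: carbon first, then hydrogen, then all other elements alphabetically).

C10H15FO2S

Walk through each heavy atom and fill implicit hydrogens from standard valence (C 4, N 3, O 2, S 2, halogen 1):
  atom 1: O, bond orders sum to 2 (valence 2) → 0 H
  atom 2: C, bond orders sum to 3 (valence 4) → 1 H
  atom 3: C, bond orders sum to 3 (valence 4) → 1 H
  atom 4: C, bond orders sum to 3 (valence 4) → 1 H
  atom 5: C, bond orders sum to 3 (valence 4) → 1 H
  atom 6: O, bond orders sum to 2 (valence 2) → 0 H
  atom 7: C, bond orders sum to 3 (valence 4) → 1 H
  atom 8: C, bond orders sum to 2 (valence 4) → 2 H
  atom 9: C, bond orders sum to 1 (valence 4) → 3 H
  atom 10: C, bond orders sum to 3 (valence 4) → 1 H
  atom 11: S, bond orders sum to 1 (valence 2) → 1 H
  atom 12: C, bond orders sum to 3 (valence 4) → 1 H
  atom 13: C, bond orders sum to 2 (valence 4) → 2 H
  atom 14: F (halogen, monovalent) → 0 H
Totals → C:10, H:15, F:1, O:2, S:1.
In Hill order: C10H15FO2S.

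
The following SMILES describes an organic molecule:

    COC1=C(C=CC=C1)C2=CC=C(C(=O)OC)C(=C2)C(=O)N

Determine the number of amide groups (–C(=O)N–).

The amide motif appears at heavy-atom position 19 in the SMILES.
Other groups present: 1 ester, 1 ether.
Amide count: 1.

1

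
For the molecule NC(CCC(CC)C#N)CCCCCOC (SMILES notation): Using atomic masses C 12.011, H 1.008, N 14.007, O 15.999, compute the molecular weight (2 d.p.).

First, the molecular formula is C13H26N2O (counting implicit H from valence).
  C: 13 × 12.011 = 156.143
  H: 26 × 1.008 = 26.208
  N: 2 × 14.007 = 28.014
  O: 1 × 15.999 = 15.999
Sum: 13×12.011 + 26×1.008 + 2×14.007 + 1×15.999 = 226.364 → 226.36 g/mol.

226.36 g/mol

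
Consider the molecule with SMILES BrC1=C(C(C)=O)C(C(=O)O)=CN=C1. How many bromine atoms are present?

1

Scan the SMILES for Br atoms (remember two-letter symbols like Cl and Br are single atoms).
Bromine count: 1.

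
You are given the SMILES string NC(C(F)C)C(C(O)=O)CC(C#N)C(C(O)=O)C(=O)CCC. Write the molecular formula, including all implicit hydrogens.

Walk through each heavy atom and fill implicit hydrogens from standard valence (C 4, N 3, O 2, S 2, halogen 1):
  atom 1: N, bond orders sum to 1 (valence 3) → 2 H
  atom 2: C, bond orders sum to 3 (valence 4) → 1 H
  atom 3: C, bond orders sum to 3 (valence 4) → 1 H
  atom 4: F (halogen, monovalent) → 0 H
  atom 5: C, bond orders sum to 1 (valence 4) → 3 H
  atom 6: C, bond orders sum to 3 (valence 4) → 1 H
  atom 7: C, bond orders sum to 4 (valence 4) → 0 H
  atom 8: O, bond orders sum to 1 (valence 2) → 1 H
  atom 9: O, bond orders sum to 2 (valence 2) → 0 H
  atom 10: C, bond orders sum to 2 (valence 4) → 2 H
  atom 11: C, bond orders sum to 3 (valence 4) → 1 H
  atom 12: C, bond orders sum to 4 (valence 4) → 0 H
  atom 13: N, bond orders sum to 3 (valence 3) → 0 H
  atom 14: C, bond orders sum to 3 (valence 4) → 1 H
  atom 15: C, bond orders sum to 4 (valence 4) → 0 H
  atom 16: O, bond orders sum to 1 (valence 2) → 1 H
  atom 17: O, bond orders sum to 2 (valence 2) → 0 H
  atom 18: C, bond orders sum to 4 (valence 4) → 0 H
  atom 19: O, bond orders sum to 2 (valence 2) → 0 H
  atom 20: C, bond orders sum to 2 (valence 4) → 2 H
  atom 21: C, bond orders sum to 2 (valence 4) → 2 H
  atom 22: C, bond orders sum to 1 (valence 4) → 3 H
Totals → C:14, H:21, F:1, N:2, O:5.

C14H21FN2O5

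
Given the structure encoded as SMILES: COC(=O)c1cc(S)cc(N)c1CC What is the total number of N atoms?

1

Scan the SMILES for N atoms (remember two-letter symbols like Cl and Br are single atoms).
Nitrogen count: 1.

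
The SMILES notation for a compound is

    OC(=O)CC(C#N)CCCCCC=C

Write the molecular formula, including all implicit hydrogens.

Walk through each heavy atom and fill implicit hydrogens from standard valence (C 4, N 3, O 2, S 2, halogen 1):
  atom 1: O, bond orders sum to 1 (valence 2) → 1 H
  atom 2: C, bond orders sum to 4 (valence 4) → 0 H
  atom 3: O, bond orders sum to 2 (valence 2) → 0 H
  atom 4: C, bond orders sum to 2 (valence 4) → 2 H
  atom 5: C, bond orders sum to 3 (valence 4) → 1 H
  atom 6: C, bond orders sum to 4 (valence 4) → 0 H
  atom 7: N, bond orders sum to 3 (valence 3) → 0 H
  atom 8: C, bond orders sum to 2 (valence 4) → 2 H
  atom 9: C, bond orders sum to 2 (valence 4) → 2 H
  atom 10: C, bond orders sum to 2 (valence 4) → 2 H
  atom 11: C, bond orders sum to 2 (valence 4) → 2 H
  atom 12: C, bond orders sum to 2 (valence 4) → 2 H
  atom 13: C, bond orders sum to 3 (valence 4) → 1 H
  atom 14: C, bond orders sum to 2 (valence 4) → 2 H
Totals → C:11, H:17, N:1, O:2.
In Hill order: C11H17NO2.

C11H17NO2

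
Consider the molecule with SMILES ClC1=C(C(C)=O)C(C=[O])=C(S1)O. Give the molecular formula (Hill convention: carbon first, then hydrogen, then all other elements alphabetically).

Walk through each heavy atom and fill implicit hydrogens from standard valence (C 4, N 3, O 2, S 2, halogen 1):
  atom 1: Cl (halogen, monovalent) → 0 H
  atom 2: C, bond orders sum to 4 (valence 4) → 0 H
  atom 3: C, bond orders sum to 4 (valence 4) → 0 H
  atom 4: C, bond orders sum to 4 (valence 4) → 0 H
  atom 5: C, bond orders sum to 1 (valence 4) → 3 H
  atom 6: O, bond orders sum to 2 (valence 2) → 0 H
  atom 7: C, bond orders sum to 4 (valence 4) → 0 H
  atom 8: C, bond orders sum to 3 (valence 4) → 1 H
  atom 9: O with explicit H count 0
  atom 10: C, bond orders sum to 4 (valence 4) → 0 H
  atom 11: S, bond orders sum to 2 (valence 2) → 0 H
  atom 12: O, bond orders sum to 1 (valence 2) → 1 H
Totals → C:7, H:5, Cl:1, O:3, S:1.

C7H5ClO3S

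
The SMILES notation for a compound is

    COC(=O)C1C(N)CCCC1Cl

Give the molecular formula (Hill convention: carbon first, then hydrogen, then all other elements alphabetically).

C8H14ClNO2

Walk through each heavy atom and fill implicit hydrogens from standard valence (C 4, N 3, O 2, S 2, halogen 1):
  atom 1: C, bond orders sum to 1 (valence 4) → 3 H
  atom 2: O, bond orders sum to 2 (valence 2) → 0 H
  atom 3: C, bond orders sum to 4 (valence 4) → 0 H
  atom 4: O, bond orders sum to 2 (valence 2) → 0 H
  atom 5: C, bond orders sum to 3 (valence 4) → 1 H
  atom 6: C, bond orders sum to 3 (valence 4) → 1 H
  atom 7: N, bond orders sum to 1 (valence 3) → 2 H
  atom 8: C, bond orders sum to 2 (valence 4) → 2 H
  atom 9: C, bond orders sum to 2 (valence 4) → 2 H
  atom 10: C, bond orders sum to 2 (valence 4) → 2 H
  atom 11: C, bond orders sum to 3 (valence 4) → 1 H
  atom 12: Cl (halogen, monovalent) → 0 H
Totals → C:8, H:14, Cl:1, N:1, O:2.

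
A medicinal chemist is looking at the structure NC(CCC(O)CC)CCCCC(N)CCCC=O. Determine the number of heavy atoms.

Every atom symbol written in the SMILES (organic subset) is one heavy atom; implicit H are not written.
Heavy atoms by element → C:15, N:2, O:2.
Total: 19.

19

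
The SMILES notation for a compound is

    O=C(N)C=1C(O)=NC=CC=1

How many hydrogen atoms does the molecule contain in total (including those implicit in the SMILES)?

6

Walk through each heavy atom and fill implicit hydrogens from standard valence (C 4, N 3, O 2, S 2, halogen 1):
  atom 1: O, bond orders sum to 2 (valence 2) → 0 H
  atom 2: C, bond orders sum to 4 (valence 4) → 0 H
  atom 3: N, bond orders sum to 1 (valence 3) → 2 H
  atom 4: C, bond orders sum to 4 (valence 4) → 0 H
  atom 5: C, bond orders sum to 4 (valence 4) → 0 H
  atom 6: O, bond orders sum to 1 (valence 2) → 1 H
  atom 7: N, bond orders sum to 3 (valence 3) → 0 H
  atom 8: C, bond orders sum to 3 (valence 4) → 1 H
  atom 9: C, bond orders sum to 3 (valence 4) → 1 H
  atom 10: C, bond orders sum to 3 (valence 4) → 1 H
Total hydrogens: 6.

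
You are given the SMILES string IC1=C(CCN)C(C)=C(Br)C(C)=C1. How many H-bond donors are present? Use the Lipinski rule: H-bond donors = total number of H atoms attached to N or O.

Donors: find every N or O and count the H atoms it carries.
  atom 6 (N): bond orders sum to 1 → 2 H
Lipinski HBD = 2.

2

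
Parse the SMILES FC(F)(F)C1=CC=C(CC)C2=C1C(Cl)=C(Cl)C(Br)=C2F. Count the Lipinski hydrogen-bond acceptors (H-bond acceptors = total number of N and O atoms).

N atoms: 0; O atoms: 0.
Lipinski HBA = 0 + 0 = 0.

0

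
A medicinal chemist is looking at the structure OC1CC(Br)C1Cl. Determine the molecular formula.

Walk through each heavy atom and fill implicit hydrogens from standard valence (C 4, N 3, O 2, S 2, halogen 1):
  atom 1: O, bond orders sum to 1 (valence 2) → 1 H
  atom 2: C, bond orders sum to 3 (valence 4) → 1 H
  atom 3: C, bond orders sum to 2 (valence 4) → 2 H
  atom 4: C, bond orders sum to 3 (valence 4) → 1 H
  atom 5: Br (halogen, monovalent) → 0 H
  atom 6: C, bond orders sum to 3 (valence 4) → 1 H
  atom 7: Cl (halogen, monovalent) → 0 H
Totals → C:4, H:6, Br:1, Cl:1, O:1.
In Hill order: C4H6BrClO.

C4H6BrClO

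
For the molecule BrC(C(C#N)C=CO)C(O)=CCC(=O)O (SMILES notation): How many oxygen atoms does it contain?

4

Scan the SMILES for O atoms (remember two-letter symbols like Cl and Br are single atoms).
Oxygen count: 4.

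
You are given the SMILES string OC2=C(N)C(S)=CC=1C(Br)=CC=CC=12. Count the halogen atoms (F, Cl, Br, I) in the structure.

1

Halogen atoms appear at heavy-atom position 10 (1×Br).
Other groups present: 1 hydroxyl, 1 primary amine, 1 thiol.
Halogen count: 1.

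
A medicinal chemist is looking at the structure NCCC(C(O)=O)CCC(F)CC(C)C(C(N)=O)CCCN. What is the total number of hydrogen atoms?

30

Walk through each heavy atom and fill implicit hydrogens from standard valence (C 4, N 3, O 2, S 2, halogen 1):
  atom 1: N, bond orders sum to 1 (valence 3) → 2 H
  atom 2: C, bond orders sum to 2 (valence 4) → 2 H
  atom 3: C, bond orders sum to 2 (valence 4) → 2 H
  atom 4: C, bond orders sum to 3 (valence 4) → 1 H
  atom 5: C, bond orders sum to 4 (valence 4) → 0 H
  atom 6: O, bond orders sum to 1 (valence 2) → 1 H
  atom 7: O, bond orders sum to 2 (valence 2) → 0 H
  atom 8: C, bond orders sum to 2 (valence 4) → 2 H
  atom 9: C, bond orders sum to 2 (valence 4) → 2 H
  atom 10: C, bond orders sum to 3 (valence 4) → 1 H
  atom 11: F (halogen, monovalent) → 0 H
  atom 12: C, bond orders sum to 2 (valence 4) → 2 H
  atom 13: C, bond orders sum to 3 (valence 4) → 1 H
  atom 14: C, bond orders sum to 1 (valence 4) → 3 H
  atom 15: C, bond orders sum to 3 (valence 4) → 1 H
  atom 16: C, bond orders sum to 4 (valence 4) → 0 H
  atom 17: N, bond orders sum to 1 (valence 3) → 2 H
  atom 18: O, bond orders sum to 2 (valence 2) → 0 H
  atom 19: C, bond orders sum to 2 (valence 4) → 2 H
  atom 20: C, bond orders sum to 2 (valence 4) → 2 H
  atom 21: C, bond orders sum to 2 (valence 4) → 2 H
  atom 22: N, bond orders sum to 1 (valence 3) → 2 H
Total hydrogens: 30.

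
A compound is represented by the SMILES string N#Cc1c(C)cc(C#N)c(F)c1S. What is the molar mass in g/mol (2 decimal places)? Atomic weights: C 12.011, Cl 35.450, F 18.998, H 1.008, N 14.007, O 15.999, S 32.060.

First, the molecular formula is C9H5FN2S (counting implicit H from valence).
  C: 9 × 12.011 = 108.099
  F: 1 × 18.998 = 18.998
  H: 5 × 1.008 = 5.040
  N: 2 × 14.007 = 28.014
  S: 1 × 32.060 = 32.060
Sum: 9×12.011 + 1×18.998 + 5×1.008 + 2×14.007 + 1×32.060 = 192.211 → 192.21 g/mol.

192.21 g/mol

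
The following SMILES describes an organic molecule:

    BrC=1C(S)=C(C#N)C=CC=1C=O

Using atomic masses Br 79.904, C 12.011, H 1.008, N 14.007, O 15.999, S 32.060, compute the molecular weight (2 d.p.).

242.09 g/mol

First, the molecular formula is C8H4BrNOS (counting implicit H from valence).
  Br: 1 × 79.904 = 79.904
  C: 8 × 12.011 = 96.088
  H: 4 × 1.008 = 4.032
  N: 1 × 14.007 = 14.007
  O: 1 × 15.999 = 15.999
  S: 1 × 32.060 = 32.060
Sum: 1×79.904 + 8×12.011 + 4×1.008 + 1×14.007 + 1×15.999 + 1×32.060 = 242.090 → 242.09 g/mol.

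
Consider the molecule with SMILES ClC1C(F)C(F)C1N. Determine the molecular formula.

C4H6ClF2N

Walk through each heavy atom and fill implicit hydrogens from standard valence (C 4, N 3, O 2, S 2, halogen 1):
  atom 1: Cl (halogen, monovalent) → 0 H
  atom 2: C, bond orders sum to 3 (valence 4) → 1 H
  atom 3: C, bond orders sum to 3 (valence 4) → 1 H
  atom 4: F (halogen, monovalent) → 0 H
  atom 5: C, bond orders sum to 3 (valence 4) → 1 H
  atom 6: F (halogen, monovalent) → 0 H
  atom 7: C, bond orders sum to 3 (valence 4) → 1 H
  atom 8: N, bond orders sum to 1 (valence 3) → 2 H
Totals → C:4, H:6, Cl:1, F:2, N:1.
In Hill order: C4H6ClF2N.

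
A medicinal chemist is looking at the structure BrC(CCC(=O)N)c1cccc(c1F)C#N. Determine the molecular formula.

C11H10BrFN2O

Walk through each heavy atom and fill implicit hydrogens from standard valence (C 4, N 3, O 2, S 2, halogen 1); for lowercase aromatic atoms, an aromatic c carries 1 H when it has two neighbours and 0 H with three, and aromatic n carries 0 H:
  atom 1: Br (halogen, monovalent) → 0 H
  atom 2: C, bond orders sum to 3 (valence 4) → 1 H
  atom 3: C, bond orders sum to 2 (valence 4) → 2 H
  atom 4: C, bond orders sum to 2 (valence 4) → 2 H
  atom 5: C, bond orders sum to 4 (valence 4) → 0 H
  atom 6: O, bond orders sum to 2 (valence 2) → 0 H
  atom 7: N, bond orders sum to 1 (valence 3) → 2 H
  atom 8: aromatic c, 3 neighbours → 0 H
  atom 9: aromatic c, 2 neighbours → 1 H
  atom 10: aromatic c, 2 neighbours → 1 H
  atom 11: aromatic c, 2 neighbours → 1 H
  atom 12: aromatic c, 3 neighbours → 0 H
  atom 13: aromatic c, 3 neighbours → 0 H
  atom 14: F (halogen, monovalent) → 0 H
  atom 15: C, bond orders sum to 4 (valence 4) → 0 H
  atom 16: N, bond orders sum to 3 (valence 3) → 0 H
Totals → C:11, H:10, Br:1, F:1, N:2, O:1.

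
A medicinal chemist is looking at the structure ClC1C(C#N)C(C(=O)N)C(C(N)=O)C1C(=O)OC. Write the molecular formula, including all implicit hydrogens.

Walk through each heavy atom and fill implicit hydrogens from standard valence (C 4, N 3, O 2, S 2, halogen 1):
  atom 1: Cl (halogen, monovalent) → 0 H
  atom 2: C, bond orders sum to 3 (valence 4) → 1 H
  atom 3: C, bond orders sum to 3 (valence 4) → 1 H
  atom 4: C, bond orders sum to 4 (valence 4) → 0 H
  atom 5: N, bond orders sum to 3 (valence 3) → 0 H
  atom 6: C, bond orders sum to 3 (valence 4) → 1 H
  atom 7: C, bond orders sum to 4 (valence 4) → 0 H
  atom 8: O, bond orders sum to 2 (valence 2) → 0 H
  atom 9: N, bond orders sum to 1 (valence 3) → 2 H
  atom 10: C, bond orders sum to 3 (valence 4) → 1 H
  atom 11: C, bond orders sum to 4 (valence 4) → 0 H
  atom 12: N, bond orders sum to 1 (valence 3) → 2 H
  atom 13: O, bond orders sum to 2 (valence 2) → 0 H
  atom 14: C, bond orders sum to 3 (valence 4) → 1 H
  atom 15: C, bond orders sum to 4 (valence 4) → 0 H
  atom 16: O, bond orders sum to 2 (valence 2) → 0 H
  atom 17: O, bond orders sum to 2 (valence 2) → 0 H
  atom 18: C, bond orders sum to 1 (valence 4) → 3 H
Totals → C:10, H:12, Cl:1, N:3, O:4.

C10H12ClN3O4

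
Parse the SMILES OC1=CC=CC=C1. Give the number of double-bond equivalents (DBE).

Degree of unsaturation = (number of rings) + (number of π bonds).
Ring closures in the SMILES: 1.
π bonds: 3 double bonds (each 1 DoU) → 3 DoU from unsaturation.
Total DoU = 1 + 3 = 4.

4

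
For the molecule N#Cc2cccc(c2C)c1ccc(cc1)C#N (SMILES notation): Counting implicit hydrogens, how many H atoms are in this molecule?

10

Walk through each heavy atom and fill implicit hydrogens from standard valence (C 4, N 3, O 2, S 2, halogen 1); for lowercase aromatic atoms, an aromatic c carries 1 H when it has two neighbours and 0 H with three, and aromatic n carries 0 H:
  atom 1: N, bond orders sum to 3 (valence 3) → 0 H
  atom 2: C, bond orders sum to 4 (valence 4) → 0 H
  atom 3: aromatic c, 3 neighbours → 0 H
  atom 4: aromatic c, 2 neighbours → 1 H
  atom 5: aromatic c, 2 neighbours → 1 H
  atom 6: aromatic c, 2 neighbours → 1 H
  atom 7: aromatic c, 3 neighbours → 0 H
  atom 8: aromatic c, 3 neighbours → 0 H
  atom 9: C, bond orders sum to 1 (valence 4) → 3 H
  atom 10: aromatic c, 3 neighbours → 0 H
  atom 11: aromatic c, 2 neighbours → 1 H
  atom 12: aromatic c, 2 neighbours → 1 H
  atom 13: aromatic c, 3 neighbours → 0 H
  atom 14: aromatic c, 2 neighbours → 1 H
  atom 15: aromatic c, 2 neighbours → 1 H
  atom 16: C, bond orders sum to 4 (valence 4) → 0 H
  atom 17: N, bond orders sum to 3 (valence 3) → 0 H
Total hydrogens: 10.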